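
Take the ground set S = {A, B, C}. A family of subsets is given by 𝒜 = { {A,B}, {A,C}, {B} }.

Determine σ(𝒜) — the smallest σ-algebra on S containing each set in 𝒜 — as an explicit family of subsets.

Start: 𝒜 ∪ {∅, S} = { {}, {B}, {A,B}, {A,C}, S }.
Iteration 1 adds 1:
  {C}  = {A,B}ᶜ
  (now 6)
Iteration 2 (1 new):
  {B,C}  = {C} ∪ {B}
  (now 7)
Iteration 3 (1 new):
  {A}  = {B,C}ᶜ
  (now 8)
After Iteration 4 the family is unchanged; done.

Therefore σ(𝒜) = { {}, {A}, {B}, {C}, {A,B}, {A,C}, {B,C}, S } (|σ(𝒜)| = 8).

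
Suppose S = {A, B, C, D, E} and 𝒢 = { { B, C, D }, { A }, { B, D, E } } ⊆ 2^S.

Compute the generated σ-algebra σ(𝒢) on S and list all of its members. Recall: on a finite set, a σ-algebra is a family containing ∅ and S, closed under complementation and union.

Begin from { ∅, { A }, { B, C, D }, { B, D, E }, S } (that is, 𝒢 plus ∅ and S).
Step 1 (5 new):
  { A, C }  = ᶜ of { B, D, E }
  { A, E }  = ᶜ of { B, C, D }
  { A, B, C, D }  = { B, C, D } ∪ { A }
  { A, B, D, E }  = { B, D, E } ∪ { A }
  { B, C, D, E }  = ᶜ of { A }
  (now 10)
Step 2: 3 new —
  { C }  = ᶜ of { A, B, D, E }
  { E }  = ᶜ of { A, B, C, D }
  { A, C, E }  = { A, C } ∪ { A, E }
  (now 13)
Step 3 adds 2:
  { B, D }  = ᶜ of { A, C, E }
  { C, E }  = { C } ∪ { E }
  (now 15)
Step 4 adds 1:
  { A, B, D }  = ᶜ of { C, E }
  (now 16)
Step 5 adds nothing — fixpoint reached.

Hence σ(𝒢) has 16 members: { ∅, { A }, { C }, { E }, { A, C }, { A, E }, { B, D }, { C, E }, { A, B, D }, { A, C, E }, { B, C, D }, { B, D, E }, { A, B, C, D }, { A, B, D, E }, { B, C, D, E }, S }.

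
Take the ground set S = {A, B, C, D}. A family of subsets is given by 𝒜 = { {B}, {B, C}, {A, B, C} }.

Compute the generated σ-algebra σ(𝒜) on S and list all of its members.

σ(𝒜) = { {}, {A}, {B}, {C}, {D}, {A, B}, {A, C}, {A, D}, {B, C}, {B, D}, {C, D}, {A, B, C}, {A, B, D}, {A, C, D}, {B, C, D}, S }

Derivation:
Seed the family with 𝒜 together with ∅ and S: { {}, {B}, {B, C}, {A, B, C}, S }.
Iteration 1. New:
  {D}  = {A, B, C}ᶜ
  {A, D}  = {B, C}ᶜ
  {A, C, D}  = {B}ᶜ
  (now 8)
Iteration 2 adds 3:
  {B, D}  = {D} ∪ {B}
  {A, B, D}  = {B} ∪ {A, D}
  {B, C, D}  = {D} ∪ {B, C}
  (now 11)
Iteration 3 adds 3:
  {A}  = {B, C, D}ᶜ
  {C}  = {A, B, D}ᶜ
  {A, C}  = {B, D}ᶜ
  (now 14)
Iteration 4: +2 →
  {A, B}  = {B} ∪ {A}
  {C, D}  = {C} ∪ {D}
  (now 16)
After Iteration 5 the family is unchanged; done.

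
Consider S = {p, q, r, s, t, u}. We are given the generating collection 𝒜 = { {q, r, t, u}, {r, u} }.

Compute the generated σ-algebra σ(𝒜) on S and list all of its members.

σ(𝒜) = { ∅, {p, s}, {q, t}, {r, u}, {p, q, s, t}, {p, r, s, u}, {q, r, t, u}, S }

Derivation:
Initial family (4 sets): { ∅, {r, u}, {q, r, t, u}, S }.
Round 1 (2 new):
  {p, s}  = ᶜ of {q, r, t, u}
  {p, q, s, t}  = ᶜ of {r, u}
  |family| = 6
Round 2. New:
  {p, r, s, u}  = {p, s} ∪ {r, u}
  |family| = 7
Round 3: 1 new —
  {q, t}  = ᶜ of {p, r, s, u}
  |family| = 8
Round 4 adds nothing — fixpoint reached.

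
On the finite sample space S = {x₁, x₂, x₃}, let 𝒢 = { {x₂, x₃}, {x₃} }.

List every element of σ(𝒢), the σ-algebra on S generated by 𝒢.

Answer: σ(𝒢) = { {}, {x₁}, {x₂}, {x₃}, {x₁, x₂}, {x₁, x₃}, {x₂, x₃}, S }

Derivation:
Start: 𝒢 ∪ {∅, S} = { {}, {x₃}, {x₂, x₃}, S }.
Pass 1 (2 new):
  {x₁}  = S∖{x₂, x₃}
  {x₁, x₂}  = S∖{x₃}
Pass 2 adds 1:
  {x₁, x₃}  = {x₃} ∪ {x₁}
Pass 3: +1 →
  {x₂}  = S∖{x₁, x₃}
Pass 4: stable.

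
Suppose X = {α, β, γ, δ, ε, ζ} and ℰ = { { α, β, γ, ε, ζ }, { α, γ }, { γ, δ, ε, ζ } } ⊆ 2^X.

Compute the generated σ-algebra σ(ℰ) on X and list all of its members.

Start: ℰ ∪ {∅, X} = { {}, { α, γ }, { γ, δ, ε, ζ }, { α, β, γ, ε, ζ }, X }.
Iteration 1 adds 4:
  { δ }  = complement { α, β, γ, ε, ζ }
  { α, β }  = complement { γ, δ, ε, ζ }
  { β, δ, ε, ζ }  = complement { α, γ }
  { α, γ, δ, ε, ζ }  = { α, γ } ∪ { γ, δ, ε, ζ }
  [9 total]
Iteration 2: 6 new —
  { β }  = complement { α, γ, δ, ε, ζ }
  { α, β, γ }  = { α, β } ∪ { α, γ }
  { α, β, δ }  = { α, β } ∪ { δ }
  { α, γ, δ }  = { α, γ } ∪ { δ }
  { α, β, δ, ε, ζ }  = { α, β } ∪ { β, δ, ε, ζ }
  { β, γ, δ, ε, ζ }  = { γ, δ, ε, ζ } ∪ { β, δ, ε, ζ }
  [15 total]
Iteration 3 (7 new):
  { α }  = complement { β, γ, δ, ε, ζ }
  { γ }  = complement { α, β, δ, ε, ζ }
  { β, δ }  = { δ } ∪ { β }
  { β, ε, ζ }  = complement { α, γ, δ }
  { γ, ε, ζ }  = complement { α, β, δ }
  { δ, ε, ζ }  = complement { α, β, γ }
  { α, β, γ, δ }  = { α, γ, δ } ∪ { α, β, γ }
  [22 total]
Iteration 4. New:
  { α, δ }  = { δ } ∪ { α }
  { β, γ }  = { β } ∪ { γ }
  { γ, δ }  = { γ } ∪ { δ }
  { ε, ζ }  = complement { α, β, γ, δ }
  { β, γ, δ }  = { β, δ } ∪ { γ }
  { α, β, ε, ζ }  = { α, β } ∪ { β, ε, ζ }
  { α, γ, ε, ζ }  = complement { β, δ }
  { α, δ, ε, ζ }  = { δ, ε, ζ } ∪ { α }
  { β, γ, ε, ζ }  = { β } ∪ { γ, ε, ζ }
  [31 total]
Iteration 5. New:
  { α, ε, ζ }  = complement { β, γ, δ }
  [32 total]
Iteration 6: stable.

Therefore σ(ℰ) = { {}, { α }, { β }, { γ }, { δ }, { α, β }, { α, γ }, { α, δ }, { β, γ }, { β, δ }, { γ, δ }, { ε, ζ }, { α, β, γ }, { α, β, δ }, { α, γ, δ }, { α, ε, ζ }, { β, γ, δ }, { β, ε, ζ }, { γ, ε, ζ }, { δ, ε, ζ }, { α, β, γ, δ }, { α, β, ε, ζ }, { α, γ, ε, ζ }, { α, δ, ε, ζ }, { β, γ, ε, ζ }, { β, δ, ε, ζ }, { γ, δ, ε, ζ }, { α, β, γ, ε, ζ }, { α, β, δ, ε, ζ }, { α, γ, δ, ε, ζ }, { β, γ, δ, ε, ζ }, X } (|σ(ℰ)| = 32).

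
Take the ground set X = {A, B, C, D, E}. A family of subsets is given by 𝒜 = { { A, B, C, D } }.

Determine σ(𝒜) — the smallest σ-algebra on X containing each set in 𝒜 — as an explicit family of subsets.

Take S₀ = 𝒜 ∪ {∅, X} = { ∅, { A, B, C, D }, X }.
Pass 1. New:
  { E }  = ᶜ of { A, B, C, D }
Pass 2: stable.

Therefore σ(𝒜) = { ∅, { E }, { A, B, C, D }, X } (|σ(𝒜)| = 4).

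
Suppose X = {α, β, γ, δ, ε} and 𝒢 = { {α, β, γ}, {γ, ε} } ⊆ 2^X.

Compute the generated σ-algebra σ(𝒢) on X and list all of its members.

|σ(𝒢)| = 16.  σ(𝒢) = { ∅, {γ}, {δ}, {ε}, {α, β}, {γ, δ}, {γ, ε}, {δ, ε}, {α, β, γ}, {α, β, δ}, {α, β, ε}, {γ, δ, ε}, {α, β, γ, δ}, {α, β, γ, ε}, {α, β, δ, ε}, X }

Derivation:
Seed the family with 𝒢 together with ∅ and X: { ∅, {γ, ε}, {α, β, γ}, X }.
Step 1 adds 3:
  {δ, ε}  = X∖{α, β, γ}
  {α, β, δ}  = X∖{γ, ε}
  {α, β, γ, ε}  = {α, β, γ} ∪ {γ, ε}
Step 2. New:
  {δ}  = X∖{α, β, γ, ε}
  {γ, δ, ε}  = {δ, ε} ∪ {γ, ε}
  {α, β, γ, δ}  = {α, β, γ} ∪ {α, β, δ}
  {α, β, δ, ε}  = {δ, ε} ∪ {α, β, δ}
Step 3: 3 new —
  {γ}  = X∖{α, β, δ, ε}
  {ε}  = X∖{α, β, γ, δ}
  {α, β}  = X∖{γ, δ, ε}
Step 4. New:
  {γ, δ}  = {γ} ∪ {δ}
  {α, β, ε}  = {α, β} ∪ {ε}
Step 5: stable.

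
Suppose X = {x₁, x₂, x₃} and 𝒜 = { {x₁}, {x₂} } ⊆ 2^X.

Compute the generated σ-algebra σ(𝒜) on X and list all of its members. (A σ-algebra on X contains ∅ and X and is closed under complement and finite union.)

Take S₀ = 𝒜 ∪ {∅, X} = { {}, {x₁}, {x₂}, X }.
Iteration 1: 3 new —
  {x₁,x₂}  = {x₁} ∪ {x₂}
  {x₁,x₃}  = {x₂}ᶜ
  {x₂,x₃}  = {x₁}ᶜ
  [7 total]
Iteration 2 (1 new):
  {x₃}  = {x₁,x₂}ᶜ
  [8 total]
Iteration 3: already closed under ᶜ and ∪.

σ(𝒜) = { {}, {x₁}, {x₂}, {x₃}, {x₁,x₂}, {x₁,x₃}, {x₂,x₃}, X }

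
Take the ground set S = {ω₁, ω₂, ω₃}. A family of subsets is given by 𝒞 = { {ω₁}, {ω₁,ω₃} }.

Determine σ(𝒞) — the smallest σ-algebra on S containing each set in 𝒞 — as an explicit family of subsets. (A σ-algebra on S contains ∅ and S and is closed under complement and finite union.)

|σ(𝒞)| = 8.  σ(𝒞) = { {}, {ω₁}, {ω₂}, {ω₃}, {ω₁,ω₂}, {ω₁,ω₃}, {ω₂,ω₃}, S }

Working:
Start: 𝒞 ∪ {∅, S} = { {}, {ω₁}, {ω₁,ω₃}, S }.
Pass 1: +2 →
  {ω₂}  = ᶜ of {ω₁,ω₃}
  {ω₂,ω₃}  = ᶜ of {ω₁}
  |family| = 6
Pass 2. New:
  {ω₁,ω₂}  = {ω₂} ∪ {ω₁}
  |family| = 7
Pass 3. New:
  {ω₃}  = ᶜ of {ω₁,ω₂}
  |family| = 8
Pass 4: already closed under ᶜ and ∪.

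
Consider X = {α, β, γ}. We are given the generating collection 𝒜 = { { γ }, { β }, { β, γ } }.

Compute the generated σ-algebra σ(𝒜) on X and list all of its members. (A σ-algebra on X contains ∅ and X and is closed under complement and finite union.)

Take S₀ = 𝒜 ∪ {∅, X} = { {}, { β }, { γ }, { β, γ }, X }.
Iteration 1: +3 →
  { α }  = ᶜ of { β, γ }
  { α, β }  = ᶜ of { γ }
  { α, γ }  = ᶜ of { β }
  — 8 sets.
Iteration 2: already closed under ᶜ and ∪.

|σ(𝒜)| = 8.  σ(𝒜) = { {}, { α }, { β }, { γ }, { α, β }, { α, γ }, { β, γ }, X }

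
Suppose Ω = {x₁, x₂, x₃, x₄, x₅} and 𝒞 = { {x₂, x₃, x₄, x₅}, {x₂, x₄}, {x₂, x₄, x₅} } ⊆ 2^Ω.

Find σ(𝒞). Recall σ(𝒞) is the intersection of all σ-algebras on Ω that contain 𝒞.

σ(𝒞) (16 sets): { ∅, {x₁}, {x₃}, {x₅}, {x₁, x₃}, {x₁, x₅}, {x₂, x₄}, {x₃, x₅}, {x₁, x₂, x₄}, {x₁, x₃, x₅}, {x₂, x₃, x₄}, {x₂, x₄, x₅}, {x₁, x₂, x₃, x₄}, {x₁, x₂, x₄, x₅}, {x₂, x₃, x₄, x₅}, Ω }

Working:
Start: 𝒞 ∪ {∅, Ω} = { ∅, {x₂, x₄}, {x₂, x₄, x₅}, {x₂, x₃, x₄, x₅}, Ω }.
Step 1 adds 3:
  {x₁}  = {x₂, x₃, x₄, x₅}ᶜ
  {x₁, x₃}  = {x₂, x₄, x₅}ᶜ
  {x₁, x₃, x₅}  = {x₂, x₄}ᶜ
Step 2 adds 3:
  {x₁, x₂, x₄}  = {x₂, x₄} ∪ {x₁}
  {x₁, x₂, x₃, x₄}  = {x₁, x₃} ∪ {x₂, x₄}
  {x₁, x₂, x₄, x₅}  = {x₂, x₄, x₅} ∪ {x₁}
Step 3: +3 →
  {x₃}  = {x₁, x₂, x₄, x₅}ᶜ
  {x₅}  = {x₁, x₂, x₃, x₄}ᶜ
  {x₃, x₅}  = {x₁, x₂, x₄}ᶜ
Step 4: 2 new —
  {x₁, x₅}  = {x₅} ∪ {x₁}
  {x₂, x₃, x₄}  = {x₃} ∪ {x₂, x₄}
Step 5: no new sets; the family is a σ-algebra.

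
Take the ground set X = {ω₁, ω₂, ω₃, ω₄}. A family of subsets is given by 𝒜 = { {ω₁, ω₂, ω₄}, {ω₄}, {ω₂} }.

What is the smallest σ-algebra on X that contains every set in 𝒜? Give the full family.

Begin from { {}, {ω₂}, {ω₄}, {ω₁, ω₂, ω₄}, X } (that is, 𝒜 plus ∅ and X).
Iteration 1: +4 →
  {ω₃}  = {ω₁, ω₂, ω₄}ᶜ
  {ω₂, ω₄}  = {ω₄} ∪ {ω₂}
  {ω₁, ω₂, ω₃}  = {ω₄}ᶜ
  {ω₁, ω₃, ω₄}  = {ω₂}ᶜ
  [9 total]
Iteration 2: +4 →
  {ω₁, ω₃}  = {ω₂, ω₄}ᶜ
  {ω₂, ω₃}  = {ω₂} ∪ {ω₃}
  {ω₃, ω₄}  = {ω₃} ∪ {ω₄}
  {ω₂, ω₃, ω₄}  = {ω₃} ∪ {ω₂, ω₄}
  [13 total]
Iteration 3: 3 new —
  {ω₁}  = {ω₂, ω₃, ω₄}ᶜ
  {ω₁, ω₂}  = {ω₃, ω₄}ᶜ
  {ω₁, ω₄}  = {ω₂, ω₃}ᶜ
  [16 total]
Iteration 4: closed — nothing new.

|σ(𝒜)| = 16.  σ(𝒜) = { {}, {ω₁}, {ω₂}, {ω₃}, {ω₄}, {ω₁, ω₂}, {ω₁, ω₃}, {ω₁, ω₄}, {ω₂, ω₃}, {ω₂, ω₄}, {ω₃, ω₄}, {ω₁, ω₂, ω₃}, {ω₁, ω₂, ω₄}, {ω₁, ω₃, ω₄}, {ω₂, ω₃, ω₄}, X }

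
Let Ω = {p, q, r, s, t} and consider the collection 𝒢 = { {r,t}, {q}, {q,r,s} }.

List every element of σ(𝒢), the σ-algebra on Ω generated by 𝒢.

Initial family (5 sets): { ∅, {q}, {r,t}, {q,r,s}, Ω }.
Step 1 adds 5:
  {p,t}  = {q,r,s}ᶜ
  {p,q,s}  = {r,t}ᶜ
  {q,r,t}  = {r,t} ∪ {q}
  {p,r,s,t}  = {q}ᶜ
  {q,r,s,t}  = {q,r,s} ∪ {r,t}
  |family| = 10
Step 2 (7 new):
  {p}  = {q,r,s,t}ᶜ
  {p,s}  = {q,r,t}ᶜ
  {p,q,t}  = {q} ∪ {p,t}
  {p,r,t}  = {p,t} ∪ {r,t}
  {p,q,r,s}  = {q,r,s} ∪ {p,q,s}
  {p,q,r,t}  = {q,r,t} ∪ {p,t}
  {p,q,s,t}  = {p,q,s} ∪ {p,t}
  |family| = 17
Step 3: 7 new —
  {r}  = {p,q,s,t}ᶜ
  {s}  = {p,q,r,t}ᶜ
  {t}  = {p,q,r,s}ᶜ
  {p,q}  = {q} ∪ {p}
  {q,s}  = {p,r,t}ᶜ
  {r,s}  = {p,q,t}ᶜ
  {p,s,t}  = {p,s} ∪ {p,t}
  |family| = 24
Step 4: +8 →
  {p,r}  = {r} ∪ {p}
  {q,r}  = {p,s,t}ᶜ
  {q,t}  = {q} ∪ {t}
  {s,t}  = {t} ∪ {s}
  {p,q,r}  = {p,q} ∪ {r}
  {p,r,s}  = {r,s} ∪ {p,s}
  {q,s,t}  = {t} ∪ {q,s}
  {r,s,t}  = {p,q}ᶜ
  |family| = 32
Step 5: no new sets; the family is a σ-algebra.

|σ(𝒢)| = 32.  σ(𝒢) = { ∅, {p}, {q}, {r}, {s}, {t}, {p,q}, {p,r}, {p,s}, {p,t}, {q,r}, {q,s}, {q,t}, {r,s}, {r,t}, {s,t}, {p,q,r}, {p,q,s}, {p,q,t}, {p,r,s}, {p,r,t}, {p,s,t}, {q,r,s}, {q,r,t}, {q,s,t}, {r,s,t}, {p,q,r,s}, {p,q,r,t}, {p,q,s,t}, {p,r,s,t}, {q,r,s,t}, Ω }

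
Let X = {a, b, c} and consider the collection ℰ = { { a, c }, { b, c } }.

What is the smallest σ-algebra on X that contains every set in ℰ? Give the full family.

|σ(ℰ)| = 8.  σ(ℰ) = { {  }, { a }, { b }, { c }, { a, b }, { a, c }, { b, c }, X }

Check:
Start: ℰ ∪ {∅, X} = { {  }, { a, c }, { b, c }, X }.
Step 1: 2 new —
  { a }  = ᶜ of { b, c }
  { b }  = ᶜ of { a, c }
Step 2 (1 new):
  { a, b }  = { b } ∪ { a }
Step 3: 1 new —
  { c }  = ᶜ of { a, b }
Step 4: no new sets; the family is a σ-algebra.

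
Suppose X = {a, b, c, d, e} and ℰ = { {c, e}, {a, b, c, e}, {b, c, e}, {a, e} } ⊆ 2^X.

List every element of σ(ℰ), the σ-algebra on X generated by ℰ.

Start: ℰ ∪ {∅, X} = { {}, {a, e}, {c, e}, {b, c, e}, {a, b, c, e}, X }.
Iteration 1: +5 →
  {d}  = complement {a, b, c, e}
  {a, d}  = complement {b, c, e}
  {a, b, d}  = complement {c, e}
  {a, c, e}  = {a, e} ∪ {c, e}
  {b, c, d}  = complement {a, e}
Iteration 2: 7 new —
  {b, d}  = complement {a, c, e}
  {a, d, e}  = {a, d} ∪ {a, e}
  {c, d, e}  = {d} ∪ {c, e}
  {a, b, c, d}  = {b, c, d} ∪ {a, b, d}
  {a, b, d, e}  = {a, b, d} ∪ {a, e}
  {a, c, d, e}  = {a, c, e} ∪ {a, d}
  {b, c, d, e}  = {b, c, d} ∪ {b, c, e}
Iteration 3. New:
  {a}  = complement {b, c, d, e}
  {b}  = complement {a, c, d, e}
  {c}  = complement {a, b, d, e}
  {e}  = complement {a, b, c, d}
  {a, b}  = complement {c, d, e}
  {b, c}  = complement {a, d, e}
Iteration 4: 8 new —
  {a, c}  = {c} ∪ {a}
  {b, e}  = {b} ∪ {e}
  {c, d}  = {c} ∪ {d}
  {d, e}  = {e} ∪ {d}
  {a, b, c}  = {a, b} ∪ {c}
  {a, b, e}  = {a, b} ∪ {e}
  {a, c, d}  = {c} ∪ {a, d}
  {b, d, e}  = {e} ∪ {b, d}
Iteration 5: stable.

Hence σ(ℰ) has 32 members: { {}, {a}, {b}, {c}, {d}, {e}, {a, b}, {a, c}, {a, d}, {a, e}, {b, c}, {b, d}, {b, e}, {c, d}, {c, e}, {d, e}, {a, b, c}, {a, b, d}, {a, b, e}, {a, c, d}, {a, c, e}, {a, d, e}, {b, c, d}, {b, c, e}, {b, d, e}, {c, d, e}, {a, b, c, d}, {a, b, c, e}, {a, b, d, e}, {a, c, d, e}, {b, c, d, e}, X }.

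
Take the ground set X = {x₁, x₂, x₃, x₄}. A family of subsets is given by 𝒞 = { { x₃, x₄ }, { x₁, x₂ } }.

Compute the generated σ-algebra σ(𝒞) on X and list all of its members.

Answer: σ(𝒞) = { {}, { x₁, x₂ }, { x₃, x₄ }, X }

Check:
Start: 𝒞 ∪ {∅, X} = { {}, { x₁, x₂ }, { x₃, x₄ }, X }.
Step 1: already closed under ᶜ and ∪.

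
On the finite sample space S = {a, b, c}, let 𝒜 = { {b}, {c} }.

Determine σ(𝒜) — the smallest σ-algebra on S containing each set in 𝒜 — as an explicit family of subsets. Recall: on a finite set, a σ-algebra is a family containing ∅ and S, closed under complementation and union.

Take S₀ = 𝒜 ∪ {∅, S} = { {}, {b}, {c}, S }.
Iteration 1: +3 →
  {a, b}  = ᶜ of {c}
  {a, c}  = ᶜ of {b}
  {b, c}  = {c} ∪ {b}
  (now 7)
Iteration 2: 1 new —
  {a}  = ᶜ of {b, c}
  (now 8)
Iteration 3: no new sets; the family is a σ-algebra.

σ(𝒜) = { {}, {a}, {b}, {c}, {a, b}, {a, c}, {b, c}, S }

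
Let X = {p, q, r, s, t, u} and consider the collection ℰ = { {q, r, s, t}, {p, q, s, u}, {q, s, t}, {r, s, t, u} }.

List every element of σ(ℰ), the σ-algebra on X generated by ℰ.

Start: ℰ ∪ {∅, X} = { {}, {q, s, t}, {p, q, s, u}, {q, r, s, t}, {r, s, t, u}, X }.
Iteration 1 adds 6:
  {p, q}  = ᶜ of {r, s, t, u}
  {p, u}  = ᶜ of {q, r, s, t}
  {r, t}  = ᶜ of {p, q, s, u}
  {p, r, u}  = ᶜ of {q, s, t}
  {p, q, s, t, u}  = {p, q, s, u} ∪ {q, s, t}
  {q, r, s, t, u}  = {r, s, t, u} ∪ {q, r, s, t}
  |family| = 12
Iteration 2 (10 new):
  {p}  = ᶜ of {q, r, s, t, u}
  {r}  = ᶜ of {p, q, s, t, u}
  {p, q, u}  = {p, q} ∪ {p, u}
  {p, q, r, t}  = {p, q} ∪ {r, t}
  {p, q, r, u}  = {p, q} ∪ {p, r, u}
  {p, q, s, t}  = {p, q} ∪ {q, s, t}
  {p, r, t, u}  = {p, r, u} ∪ {r, t}
  {p, q, r, s, t}  = {p, q} ∪ {q, r, s, t}
  {p, q, r, s, u}  = {p, q, s, u} ∪ {p, r, u}
  {p, r, s, t, u}  = {p, r, u} ∪ {r, s, t, u}
  |family| = 22
Iteration 3. New:
  {q}  = ᶜ of {p, r, s, t, u}
  {t}  = ᶜ of {p, q, r, s, u}
  {u}  = ᶜ of {p, q, r, s, t}
  {p, r}  = {r} ∪ {p}
  {q, s}  = ᶜ of {p, r, t, u}
  {r, u}  = ᶜ of {p, q, s, t}
  {s, t}  = ᶜ of {p, q, r, u}
  {s, u}  = ᶜ of {p, q, r, t}
  {p, q, r}  = {p, q} ∪ {r}
  {p, r, t}  = {r, t} ∪ {p}
  {r, s, t}  = ᶜ of {p, q, u}
  {p, q, r, t, u}  = {p, r, u} ∪ {p, q, r, t}
  |family| = 34
Iteration 4. New:
  {s}  = ᶜ of {p, q, r, t, u}
  {p, t}  = {t} ∪ {p}
  {q, r}  = {q} ∪ {r}
  {q, t}  = {q} ∪ {t}
  {q, u}  = {q} ∪ {u}
  {t, u}  = {u} ∪ {t}
  {p, q, s}  = {p, q} ∪ {q, s}
  {p, q, t}  = {p, q} ∪ {t}
  {p, s, t}  = {s, t} ∪ {p}
  {p, s, u}  = {p, u} ∪ {s, u}
  {p, t, u}  = {p, u} ∪ {t}
  {q, r, s}  = {r} ∪ {q, s}
  {q, r, t}  = {q} ∪ {r, t}
  {q, r, u}  = {q} ∪ {r, u}
  {q, s, u}  = ᶜ of {p, r, t}
  {r, s, u}  = {r} ∪ {s, u}
  {r, t, u}  = {u} ∪ {r, t}
  {s, t, u}  = ᶜ of {p, q, r}
  {p, q, r, s}  = {p, q, r} ∪ {q, s}
  {p, q, t, u}  = {t} ∪ {p, q, u}
  {p, r, s, t}  = {r, s, t} ∪ {p, r, t}
  {p, r, s, u}  = {p, r, u} ∪ {s, u}
  {p, s, t, u}  = {p, u} ∪ {s, t}
  {q, r, s, u}  = {r, u} ∪ {q, s}
  {q, s, t, u}  = ᶜ of {p, r}
  |family| = 59
Iteration 5 adds 5:
  {p, s}  = {s} ∪ {p}
  {r, s}  = ᶜ of {p, q, t, u}
  {p, r, s}  = {p, r} ∪ {s}
  {q, t, u}  = {q, t} ∪ {t, u}
  {q, r, t, u}  = {q, t} ∪ {q, r, u}
  |family| = 64
After Iteration 6 the family is unchanged; done.

σ(ℰ) = { {}, {p}, {q}, {r}, {s}, {t}, {u}, {p, q}, {p, r}, {p, s}, {p, t}, {p, u}, {q, r}, {q, s}, {q, t}, {q, u}, {r, s}, {r, t}, {r, u}, {s, t}, {s, u}, {t, u}, {p, q, r}, {p, q, s}, {p, q, t}, {p, q, u}, {p, r, s}, {p, r, t}, {p, r, u}, {p, s, t}, {p, s, u}, {p, t, u}, {q, r, s}, {q, r, t}, {q, r, u}, {q, s, t}, {q, s, u}, {q, t, u}, {r, s, t}, {r, s, u}, {r, t, u}, {s, t, u}, {p, q, r, s}, {p, q, r, t}, {p, q, r, u}, {p, q, s, t}, {p, q, s, u}, {p, q, t, u}, {p, r, s, t}, {p, r, s, u}, {p, r, t, u}, {p, s, t, u}, {q, r, s, t}, {q, r, s, u}, {q, r, t, u}, {q, s, t, u}, {r, s, t, u}, {p, q, r, s, t}, {p, q, r, s, u}, {p, q, r, t, u}, {p, q, s, t, u}, {p, r, s, t, u}, {q, r, s, t, u}, X }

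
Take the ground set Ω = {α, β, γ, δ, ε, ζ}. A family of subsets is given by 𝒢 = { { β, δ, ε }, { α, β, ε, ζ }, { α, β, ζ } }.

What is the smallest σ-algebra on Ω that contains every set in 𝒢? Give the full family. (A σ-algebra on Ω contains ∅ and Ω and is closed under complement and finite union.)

σ(𝒢) (32 sets): { ∅, { β }, { γ }, { δ }, { ε }, { α, ζ }, { β, γ }, { β, δ }, { β, ε }, { γ, δ }, { γ, ε }, { δ, ε }, { α, β, ζ }, { α, γ, ζ }, { α, δ, ζ }, { α, ε, ζ }, { β, γ, δ }, { β, γ, ε }, { β, δ, ε }, { γ, δ, ε }, { α, β, γ, ζ }, { α, β, δ, ζ }, { α, β, ε, ζ }, { α, γ, δ, ζ }, { α, γ, ε, ζ }, { α, δ, ε, ζ }, { β, γ, δ, ε }, { α, β, γ, δ, ζ }, { α, β, γ, ε, ζ }, { α, β, δ, ε, ζ }, { α, γ, δ, ε, ζ }, Ω }

Derivation:
Take S₀ = 𝒢 ∪ {∅, Ω} = { ∅, { α, β, ζ }, { β, δ, ε }, { α, β, ε, ζ }, Ω }.
Step 1 adds 4:
  { γ, δ }  = complement { α, β, ε, ζ }
  { α, γ, ζ }  = complement { β, δ, ε }
  { γ, δ, ε }  = complement { α, β, ζ }
  { α, β, δ, ε, ζ }  = { α, β, ζ } ∪ { β, δ, ε }
  [9 total]
Step 2. New:
  { γ }  = complement { α, β, δ, ε, ζ }
  { α, β, γ, ζ }  = { α, γ, ζ } ∪ { α, β, ζ }
  { α, γ, δ, ζ }  = { γ, δ } ∪ { α, γ, ζ }
  { β, γ, δ, ε }  = { γ, δ, ε } ∪ { β, δ, ε }
  { α, β, γ, δ, ζ }  = { γ, δ } ∪ { α, β, ζ }
  { α, β, γ, ε, ζ }  = { α, γ, ζ } ∪ { α, β, ε, ζ }
  { α, γ, δ, ε, ζ }  = { γ, δ, ε } ∪ { α, γ, ζ }
  [16 total]
Step 3 adds 6:
  { β }  = complement { α, γ, δ, ε, ζ }
  { δ }  = complement { α, β, γ, ε, ζ }
  { ε }  = complement { α, β, γ, δ, ζ }
  { α, ζ }  = complement { β, γ, δ, ε }
  { β, ε }  = complement { α, γ, δ, ζ }
  { δ, ε }  = complement { α, β, γ, ζ }
  [22 total]
Step 4 adds 10:
  { β, γ }  = { β } ∪ { γ }
  { β, δ }  = { β } ∪ { δ }
  { γ, ε }  = { ε } ∪ { γ }
  { α, δ, ζ }  = { α, ζ } ∪ { δ }
  { α, ε, ζ }  = { α, ζ } ∪ { ε }
  { β, γ, δ }  = { γ, δ } ∪ { β }
  { β, γ, ε }  = { β, ε } ∪ { γ }
  { α, β, δ, ζ }  = { δ } ∪ { α, β, ζ }
  { α, γ, ε, ζ }  = { α, γ, ζ } ∪ { ε }
  { α, δ, ε, ζ }  = { α, ζ } ∪ { δ, ε }
  [32 total]
Step 5: already closed under ᶜ and ∪.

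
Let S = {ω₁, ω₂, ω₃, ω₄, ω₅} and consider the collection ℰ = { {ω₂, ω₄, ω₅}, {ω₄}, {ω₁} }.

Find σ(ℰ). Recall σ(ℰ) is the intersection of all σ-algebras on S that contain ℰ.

Answer: σ(ℰ) = { ∅, {ω₁}, {ω₃}, {ω₄}, {ω₁, ω₃}, {ω₁, ω₄}, {ω₂, ω₅}, {ω₃, ω₄}, {ω₁, ω₂, ω₅}, {ω₁, ω₃, ω₄}, {ω₂, ω₃, ω₅}, {ω₂, ω₄, ω₅}, {ω₁, ω₂, ω₃, ω₅}, {ω₁, ω₂, ω₄, ω₅}, {ω₂, ω₃, ω₄, ω₅}, S }

Derivation:
Initial family (5 sets): { ∅, {ω₁}, {ω₄}, {ω₂, ω₄, ω₅}, S }.
Round 1 adds 5:
  {ω₁, ω₃}  = {ω₂, ω₄, ω₅}ᶜ
  {ω₁, ω₄}  = {ω₄} ∪ {ω₁}
  {ω₁, ω₂, ω₃, ω₅}  = {ω₄}ᶜ
  {ω₁, ω₂, ω₄, ω₅}  = {ω₂, ω₄, ω₅} ∪ {ω₁}
  {ω₂, ω₃, ω₄, ω₅}  = {ω₁}ᶜ
  |family| = 10
Round 2 adds 3:
  {ω₃}  = {ω₁, ω₂, ω₄, ω₅}ᶜ
  {ω₁, ω₃, ω₄}  = {ω₁, ω₄} ∪ {ω₁, ω₃}
  {ω₂, ω₃, ω₅}  = {ω₁, ω₄}ᶜ
  |family| = 13
Round 3: 2 new —
  {ω₂, ω₅}  = {ω₁, ω₃, ω₄}ᶜ
  {ω₃, ω₄}  = {ω₃} ∪ {ω₄}
  |family| = 15
Round 4 (1 new):
  {ω₁, ω₂, ω₅}  = {ω₃, ω₄}ᶜ
  |family| = 16
After Round 5 the family is unchanged; done.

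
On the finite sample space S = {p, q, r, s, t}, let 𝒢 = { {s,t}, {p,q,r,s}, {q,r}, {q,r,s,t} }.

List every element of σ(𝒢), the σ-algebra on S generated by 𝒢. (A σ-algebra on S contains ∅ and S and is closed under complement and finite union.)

Start: 𝒢 ∪ {∅, S} = { {}, {q,r}, {s,t}, {p,q,r,s}, {q,r,s,t}, S }.
Round 1 (4 new):
  {p}  = S∖{q,r,s,t}
  {t}  = S∖{p,q,r,s}
  {p,q,r}  = S∖{s,t}
  {p,s,t}  = S∖{q,r}
Round 2: +3 →
  {p,t}  = {t} ∪ {p}
  {q,r,t}  = {t} ∪ {q,r}
  {p,q,r,t}  = {p,q,r} ∪ {t}
Round 3 (3 new):
  {s}  = S∖{p,q,r,t}
  {p,s}  = S∖{q,r,t}
  {q,r,s}  = S∖{p,t}
After Round 4 the family is unchanged; done.

Hence σ(𝒢) has 16 members: { {}, {p}, {s}, {t}, {p,s}, {p,t}, {q,r}, {s,t}, {p,q,r}, {p,s,t}, {q,r,s}, {q,r,t}, {p,q,r,s}, {p,q,r,t}, {q,r,s,t}, S }.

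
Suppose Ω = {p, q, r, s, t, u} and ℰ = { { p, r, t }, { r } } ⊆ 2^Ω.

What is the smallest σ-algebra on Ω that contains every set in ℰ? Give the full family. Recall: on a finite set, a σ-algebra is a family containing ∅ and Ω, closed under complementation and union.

Initial family (4 sets): { {}, { r }, { p, r, t }, Ω }.
Pass 1 (2 new):
  { q, s, u }  = ᶜ of { p, r, t }
  { p, q, s, t, u }  = ᶜ of { r }
  [6 total]
Pass 2. New:
  { q, r, s, u }  = { q, s, u } ∪ { r }
  [7 total]
Pass 3: +1 →
  { p, t }  = ᶜ of { q, r, s, u }
  [8 total]
Pass 4: no new sets; the family is a σ-algebra.

Therefore σ(ℰ) = { {}, { r }, { p, t }, { p, r, t }, { q, s, u }, { q, r, s, u }, { p, q, s, t, u }, Ω } (|σ(ℰ)| = 8).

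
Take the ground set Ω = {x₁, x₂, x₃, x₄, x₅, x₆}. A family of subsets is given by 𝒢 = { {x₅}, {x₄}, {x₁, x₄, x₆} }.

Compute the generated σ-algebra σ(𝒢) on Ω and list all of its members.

σ(𝒢) (16 sets): { ∅, {x₄}, {x₅}, {x₁, x₆}, {x₂, x₃}, {x₄, x₅}, {x₁, x₄, x₆}, {x₁, x₅, x₆}, {x₂, x₃, x₄}, {x₂, x₃, x₅}, {x₁, x₂, x₃, x₆}, {x₁, x₄, x₅, x₆}, {x₂, x₃, x₄, x₅}, {x₁, x₂, x₃, x₄, x₆}, {x₁, x₂, x₃, x₅, x₆}, Ω }

Check:
Start: 𝒢 ∪ {∅, Ω} = { ∅, {x₄}, {x₅}, {x₁, x₄, x₆}, Ω }.
Step 1. New:
  {x₄, x₅}  = {x₄} ∪ {x₅}
  {x₂, x₃, x₅}  = complement {x₁, x₄, x₆}
  {x₁, x₄, x₅, x₆}  = {x₁, x₄, x₆} ∪ {x₅}
  {x₁, x₂, x₃, x₄, x₆}  = complement {x₅}
  {x₁, x₂, x₃, x₅, x₆}  = complement {x₄}
  — 10 sets.
Step 2: 3 new —
  {x₂, x₃}  = complement {x₁, x₄, x₅, x₆}
  {x₁, x₂, x₃, x₆}  = complement {x₄, x₅}
  {x₂, x₃, x₄, x₅}  = {x₄, x₅} ∪ {x₂, x₃, x₅}
  — 13 sets.
Step 3: 2 new —
  {x₁, x₆}  = complement {x₂, x₃, x₄, x₅}
  {x₂, x₃, x₄}  = {x₂, x₃} ∪ {x₄}
  — 15 sets.
Step 4 (1 new):
  {x₁, x₅, x₆}  = complement {x₂, x₃, x₄}
  — 16 sets.
After Step 5 the family is unchanged; done.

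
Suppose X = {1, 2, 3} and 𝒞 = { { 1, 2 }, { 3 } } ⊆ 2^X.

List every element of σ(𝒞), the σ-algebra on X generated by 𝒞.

Begin from { {  }, { 3 }, { 1, 2 }, X } (that is, 𝒞 plus ∅ and X).
Round 1: already closed under ᶜ and ∪.

|σ(𝒞)| = 4.  σ(𝒞) = { {  }, { 3 }, { 1, 2 }, X }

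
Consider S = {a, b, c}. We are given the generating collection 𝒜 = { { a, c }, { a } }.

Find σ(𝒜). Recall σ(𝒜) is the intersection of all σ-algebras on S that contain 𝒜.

Seed the family with 𝒜 together with ∅ and S: { ∅, { a }, { a, c }, S }.
Step 1 adds 2:
  { b }  = { a, c }ᶜ
  { b, c }  = { a }ᶜ
  [6 total]
Step 2: 1 new —
  { a, b }  = { b } ∪ { a }
  [7 total]
Step 3: +1 →
  { c }  = { a, b }ᶜ
  [8 total]
Step 4: closed — nothing new.

Hence σ(𝒜) has 8 members: { ∅, { a }, { b }, { c }, { a, b }, { a, c }, { b, c }, S }.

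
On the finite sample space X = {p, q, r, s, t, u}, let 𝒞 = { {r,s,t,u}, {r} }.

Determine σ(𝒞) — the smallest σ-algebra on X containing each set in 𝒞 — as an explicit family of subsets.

Take S₀ = 𝒞 ∪ {∅, X} = { {}, {r}, {r,s,t,u}, X }.
Pass 1 adds 2:
  {p,q}  = ᶜ of {r,s,t,u}
  {p,q,s,t,u}  = ᶜ of {r}
  — 6 sets.
Pass 2 (1 new):
  {p,q,r}  = {r} ∪ {p,q}
  — 7 sets.
Pass 3. New:
  {s,t,u}  = ᶜ of {p,q,r}
  — 8 sets.
After Pass 4 the family is unchanged; done.

σ(𝒞) = { {}, {r}, {p,q}, {p,q,r}, {s,t,u}, {r,s,t,u}, {p,q,s,t,u}, X }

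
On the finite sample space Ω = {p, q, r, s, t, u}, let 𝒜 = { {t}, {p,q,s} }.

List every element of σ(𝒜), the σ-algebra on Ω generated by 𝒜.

σ(𝒜) (8 sets): { {}, {t}, {r,u}, {p,q,s}, {r,t,u}, {p,q,s,t}, {p,q,r,s,u}, Ω }

Check:
Take S₀ = 𝒜 ∪ {∅, Ω} = { {}, {t}, {p,q,s}, Ω }.
Round 1 adds 3:
  {r,t,u}  = Ω∖{p,q,s}
  {p,q,s,t}  = {p,q,s} ∪ {t}
  {p,q,r,s,u}  = Ω∖{t}
  |family| = 7
Round 2 (1 new):
  {r,u}  = Ω∖{p,q,s,t}
  |family| = 8
Round 3: closed — nothing new.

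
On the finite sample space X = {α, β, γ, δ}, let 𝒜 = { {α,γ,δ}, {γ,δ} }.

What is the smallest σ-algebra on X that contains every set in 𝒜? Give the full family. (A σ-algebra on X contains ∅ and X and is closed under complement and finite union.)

|σ(𝒜)| = 8.  σ(𝒜) = { {}, {α}, {β}, {α,β}, {γ,δ}, {α,γ,δ}, {β,γ,δ}, X }

Check:
Seed the family with 𝒜 together with ∅ and X: { {}, {γ,δ}, {α,γ,δ}, X }.
Pass 1 adds 2:
  {β}  = {α,γ,δ}ᶜ
  {α,β}  = {γ,δ}ᶜ
  (now 6)
Pass 2: 1 new —
  {β,γ,δ}  = {γ,δ} ∪ {β}
  (now 7)
Pass 3 (1 new):
  {α}  = {β,γ,δ}ᶜ
  (now 8)
After Pass 4 the family is unchanged; done.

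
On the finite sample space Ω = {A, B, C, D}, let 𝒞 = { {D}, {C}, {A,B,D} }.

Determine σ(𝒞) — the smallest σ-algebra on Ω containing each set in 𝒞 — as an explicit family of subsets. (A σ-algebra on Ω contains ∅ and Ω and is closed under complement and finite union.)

Seed the family with 𝒞 together with ∅ and Ω: { ∅, {C}, {D}, {A,B,D}, Ω }.
Step 1: 2 new —
  {C,D}  = {C} ∪ {D}
  {A,B,C}  = complement {D}
Step 2 adds 1:
  {A,B}  = complement {C,D}
After Step 3 the family is unchanged; done.

Therefore σ(𝒞) = { ∅, {C}, {D}, {A,B}, {C,D}, {A,B,C}, {A,B,D}, Ω } (|σ(𝒞)| = 8).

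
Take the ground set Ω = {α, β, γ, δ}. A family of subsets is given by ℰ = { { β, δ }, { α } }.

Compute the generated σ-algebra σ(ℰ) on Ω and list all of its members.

σ(ℰ) = { {}, { α }, { γ }, { α, γ }, { β, δ }, { α, β, δ }, { β, γ, δ }, Ω }

Derivation:
Start: ℰ ∪ {∅, Ω} = { {}, { α }, { β, δ }, Ω }.
Iteration 1: 3 new —
  { α, γ }  = complement { β, δ }
  { α, β, δ }  = { β, δ } ∪ { α }
  { β, γ, δ }  = complement { α }
Iteration 2. New:
  { γ }  = complement { α, β, δ }
Iteration 3: closed — nothing new.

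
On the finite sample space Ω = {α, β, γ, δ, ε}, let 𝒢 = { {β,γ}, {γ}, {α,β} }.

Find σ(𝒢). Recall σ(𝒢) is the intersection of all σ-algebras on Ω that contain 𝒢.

|σ(𝒢)| = 16.  σ(𝒢) = { ∅, {α}, {β}, {γ}, {α,β}, {α,γ}, {β,γ}, {δ,ε}, {α,β,γ}, {α,δ,ε}, {β,δ,ε}, {γ,δ,ε}, {α,β,δ,ε}, {α,γ,δ,ε}, {β,γ,δ,ε}, Ω }

Check:
Begin from { ∅, {γ}, {α,β}, {β,γ}, Ω } (that is, 𝒢 plus ∅ and Ω).
Pass 1: +4 →
  {α,β,γ}  = {γ} ∪ {α,β}
  {α,δ,ε}  = complement {β,γ}
  {γ,δ,ε}  = complement {α,β}
  {α,β,δ,ε}  = complement {γ}
  — 9 sets.
Pass 2 adds 3:
  {δ,ε}  = complement {α,β,γ}
  {α,γ,δ,ε}  = {α,δ,ε} ∪ {γ,δ,ε}
  {β,γ,δ,ε}  = {γ,δ,ε} ∪ {β,γ}
  — 12 sets.
Pass 3: +2 →
  {α}  = complement {β,γ,δ,ε}
  {β}  = complement {α,γ,δ,ε}
  — 14 sets.
Pass 4: +2 →
  {α,γ}  = {γ} ∪ {α}
  {β,δ,ε}  = {δ,ε} ∪ {β}
  — 16 sets.
Pass 5: no new sets; the family is a σ-algebra.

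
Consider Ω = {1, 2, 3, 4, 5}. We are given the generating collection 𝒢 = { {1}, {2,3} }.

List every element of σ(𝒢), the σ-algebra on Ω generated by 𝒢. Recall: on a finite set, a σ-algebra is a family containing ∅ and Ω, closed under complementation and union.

σ(𝒢) (8 sets): { ∅, {1}, {2,3}, {4,5}, {1,2,3}, {1,4,5}, {2,3,4,5}, Ω }

Trace:
Start: 𝒢 ∪ {∅, Ω} = { ∅, {1}, {2,3}, Ω }.
Pass 1 adds 3:
  {1,2,3}  = {1} ∪ {2,3}
  {1,4,5}  = Ω∖{2,3}
  {2,3,4,5}  = Ω∖{1}
  |family| = 7
Pass 2 adds 1:
  {4,5}  = Ω∖{1,2,3}
  |family| = 8
Pass 3: stable.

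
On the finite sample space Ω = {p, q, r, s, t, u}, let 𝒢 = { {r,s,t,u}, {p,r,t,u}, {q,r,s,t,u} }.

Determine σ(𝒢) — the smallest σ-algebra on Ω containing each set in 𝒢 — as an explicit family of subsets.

Answer: σ(𝒢) = { ∅, {p}, {q}, {s}, {p,q}, {p,s}, {q,s}, {p,q,s}, {r,t,u}, {p,r,t,u}, {q,r,t,u}, {r,s,t,u}, {p,q,r,t,u}, {p,r,s,t,u}, {q,r,s,t,u}, Ω }

Working:
Initial family (5 sets): { ∅, {p,r,t,u}, {r,s,t,u}, {q,r,s,t,u}, Ω }.
Iteration 1 (4 new):
  {p}  = complement {q,r,s,t,u}
  {p,q}  = complement {r,s,t,u}
  {q,s}  = complement {p,r,t,u}
  {p,r,s,t,u}  = {p,r,t,u} ∪ {r,s,t,u}
  (now 9)
Iteration 2 adds 3:
  {q}  = complement {p,r,s,t,u}
  {p,q,s}  = {p,q} ∪ {q,s}
  {p,q,r,t,u}  = {p,r,t,u} ∪ {p,q}
  (now 12)
Iteration 3: +2 →
  {s}  = complement {p,q,r,t,u}
  {r,t,u}  = complement {p,q,s}
  (now 14)
Iteration 4 adds 2:
  {p,s}  = {s} ∪ {p}
  {q,r,t,u}  = {r,t,u} ∪ {q}
  (now 16)
After Iteration 5 the family is unchanged; done.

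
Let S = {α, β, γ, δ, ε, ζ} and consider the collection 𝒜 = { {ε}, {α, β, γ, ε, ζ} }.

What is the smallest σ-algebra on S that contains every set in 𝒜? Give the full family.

|σ(𝒜)| = 8.  σ(𝒜) = { {}, {δ}, {ε}, {δ, ε}, {α, β, γ, ζ}, {α, β, γ, δ, ζ}, {α, β, γ, ε, ζ}, S }

Working:
Initial family (4 sets): { {}, {ε}, {α, β, γ, ε, ζ}, S }.
Round 1: +2 →
  {δ}  = ᶜ of {α, β, γ, ε, ζ}
  {α, β, γ, δ, ζ}  = ᶜ of {ε}
Round 2 (1 new):
  {δ, ε}  = {δ} ∪ {ε}
Round 3 (1 new):
  {α, β, γ, ζ}  = ᶜ of {δ, ε}
After Round 4 the family is unchanged; done.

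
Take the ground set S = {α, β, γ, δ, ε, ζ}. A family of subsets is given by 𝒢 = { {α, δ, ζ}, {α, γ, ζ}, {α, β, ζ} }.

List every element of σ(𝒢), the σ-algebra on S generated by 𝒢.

σ(𝒢) (32 sets): { ∅, {β}, {γ}, {δ}, {ε}, {α, ζ}, {β, γ}, {β, δ}, {β, ε}, {γ, δ}, {γ, ε}, {δ, ε}, {α, β, ζ}, {α, γ, ζ}, {α, δ, ζ}, {α, ε, ζ}, {β, γ, δ}, {β, γ, ε}, {β, δ, ε}, {γ, δ, ε}, {α, β, γ, ζ}, {α, β, δ, ζ}, {α, β, ε, ζ}, {α, γ, δ, ζ}, {α, γ, ε, ζ}, {α, δ, ε, ζ}, {β, γ, δ, ε}, {α, β, γ, δ, ζ}, {α, β, γ, ε, ζ}, {α, β, δ, ε, ζ}, {α, γ, δ, ε, ζ}, S }

Derivation:
Seed the family with 𝒢 together with ∅ and S: { ∅, {α, β, ζ}, {α, γ, ζ}, {α, δ, ζ}, S }.
Iteration 1 adds 6:
  {β, γ, ε}  = S∖{α, δ, ζ}
  {β, δ, ε}  = S∖{α, γ, ζ}
  {γ, δ, ε}  = S∖{α, β, ζ}
  {α, β, γ, ζ}  = {α, γ, ζ} ∪ {α, β, ζ}
  {α, β, δ, ζ}  = {α, β, ζ} ∪ {α, δ, ζ}
  {α, γ, δ, ζ}  = {α, γ, ζ} ∪ {α, δ, ζ}
  — 11 sets.
Iteration 2: 8 new —
  {β, ε}  = S∖{α, γ, δ, ζ}
  {γ, ε}  = S∖{α, β, δ, ζ}
  {δ, ε}  = S∖{α, β, γ, ζ}
  {β, γ, δ, ε}  = {γ, δ, ε} ∪ {β, γ, ε}
  {α, β, γ, δ, ζ}  = {α, β, δ, ζ} ∪ {α, γ, ζ}
  {α, β, γ, ε, ζ}  = {α, γ, ζ} ∪ {β, γ, ε}
  {α, β, δ, ε, ζ}  = {α, β, δ, ζ} ∪ {β, δ, ε}
  {α, γ, δ, ε, ζ}  = {γ, δ, ε} ∪ {α, γ, ζ}
  — 19 sets.
Iteration 3: 8 new —
  {β}  = S∖{α, γ, δ, ε, ζ}
  {γ}  = S∖{α, β, δ, ε, ζ}
  {δ}  = S∖{α, β, γ, ε, ζ}
  {ε}  = S∖{α, β, γ, δ, ζ}
  {α, ζ}  = S∖{β, γ, δ, ε}
  {α, β, ε, ζ}  = {β, ε} ∪ {α, β, ζ}
  {α, γ, ε, ζ}  = {α, γ, ζ} ∪ {γ, ε}
  {α, δ, ε, ζ}  = {α, δ, ζ} ∪ {δ, ε}
  — 27 sets.
Iteration 4 adds 4:
  {β, γ}  = S∖{α, δ, ε, ζ}
  {β, δ}  = S∖{α, γ, ε, ζ}
  {γ, δ}  = S∖{α, β, ε, ζ}
  {α, ε, ζ}  = {α, ζ} ∪ {ε}
  — 31 sets.
Iteration 5: 1 new —
  {β, γ, δ}  = S∖{α, ε, ζ}
  — 32 sets.
Iteration 6: closed — nothing new.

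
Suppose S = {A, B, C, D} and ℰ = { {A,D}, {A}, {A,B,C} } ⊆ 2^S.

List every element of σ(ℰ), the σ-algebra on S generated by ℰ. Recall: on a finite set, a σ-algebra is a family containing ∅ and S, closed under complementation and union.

σ(ℰ) (8 sets): { ∅, {A}, {D}, {A,D}, {B,C}, {A,B,C}, {B,C,D}, S }

Trace:
Initial family (5 sets): { ∅, {A}, {A,D}, {A,B,C}, S }.
Step 1 (3 new):
  {D}  = S∖{A,B,C}
  {B,C}  = S∖{A,D}
  {B,C,D}  = S∖{A}
  (now 8)
Step 2: stable.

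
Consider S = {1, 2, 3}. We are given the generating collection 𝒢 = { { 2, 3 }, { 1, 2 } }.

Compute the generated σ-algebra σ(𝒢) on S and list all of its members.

Answer: σ(𝒢) = { ∅, { 1 }, { 2 }, { 3 }, { 1, 2 }, { 1, 3 }, { 2, 3 }, S }

Trace:
Seed the family with 𝒢 together with ∅ and S: { ∅, { 1, 2 }, { 2, 3 }, S }.
Step 1: +2 →
  { 1 }  = ᶜ of { 2, 3 }
  { 3 }  = ᶜ of { 1, 2 }
  [6 total]
Step 2: 1 new —
  { 1, 3 }  = { 3 } ∪ { 1 }
  [7 total]
Step 3: +1 →
  { 2 }  = ᶜ of { 1, 3 }
  [8 total]
Step 4: stable.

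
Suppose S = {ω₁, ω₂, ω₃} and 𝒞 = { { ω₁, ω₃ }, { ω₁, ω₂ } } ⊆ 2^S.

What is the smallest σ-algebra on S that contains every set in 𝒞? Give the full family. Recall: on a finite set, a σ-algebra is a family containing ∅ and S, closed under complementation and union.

σ(𝒞) (8 sets): { {}, { ω₁ }, { ω₂ }, { ω₃ }, { ω₁, ω₂ }, { ω₁, ω₃ }, { ω₂, ω₃ }, S }

Check:
Seed the family with 𝒞 together with ∅ and S: { {}, { ω₁, ω₂ }, { ω₁, ω₃ }, S }.
Iteration 1 (2 new):
  { ω₂ }  = ᶜ of { ω₁, ω₃ }
  { ω₃ }  = ᶜ of { ω₁, ω₂ }
  |family| = 6
Iteration 2: +1 →
  { ω₂, ω₃ }  = { ω₃ } ∪ { ω₂ }
  |family| = 7
Iteration 3 adds 1:
  { ω₁ }  = ᶜ of { ω₂, ω₃ }
  |family| = 8
Iteration 4: closed — nothing new.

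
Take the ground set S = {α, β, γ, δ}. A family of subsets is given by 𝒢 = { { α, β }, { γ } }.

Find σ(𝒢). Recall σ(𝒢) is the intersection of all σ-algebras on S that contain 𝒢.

Begin from { {}, { γ }, { α, β }, S } (that is, 𝒢 plus ∅ and S).
Pass 1 (3 new):
  { γ, δ }  = S∖{ α, β }
  { α, β, γ }  = { α, β } ∪ { γ }
  { α, β, δ }  = S∖{ γ }
  |family| = 7
Pass 2: 1 new —
  { δ }  = S∖{ α, β, γ }
  |family| = 8
Pass 3: closed — nothing new.

Hence σ(𝒢) has 8 members: { {}, { γ }, { δ }, { α, β }, { γ, δ }, { α, β, γ }, { α, β, δ }, S }.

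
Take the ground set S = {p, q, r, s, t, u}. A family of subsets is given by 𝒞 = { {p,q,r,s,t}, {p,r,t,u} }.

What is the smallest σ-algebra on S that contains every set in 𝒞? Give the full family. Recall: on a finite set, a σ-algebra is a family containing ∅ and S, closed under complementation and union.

σ(𝒞) = { {}, {u}, {q,s}, {p,r,t}, {q,s,u}, {p,r,t,u}, {p,q,r,s,t}, S }

Derivation:
Begin from { {}, {p,r,t,u}, {p,q,r,s,t}, S } (that is, 𝒞 plus ∅ and S).
Iteration 1 (2 new):
  {u}  = {p,q,r,s,t}ᶜ
  {q,s}  = {p,r,t,u}ᶜ
  |family| = 6
Iteration 2 adds 1:
  {q,s,u}  = {q,s} ∪ {u}
  |family| = 7
Iteration 3: 1 new —
  {p,r,t}  = {q,s,u}ᶜ
  |family| = 8
Iteration 4: already closed under ᶜ and ∪.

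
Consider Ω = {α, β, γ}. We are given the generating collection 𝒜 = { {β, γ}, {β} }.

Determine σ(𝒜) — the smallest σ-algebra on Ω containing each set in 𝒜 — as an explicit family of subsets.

Begin from { {}, {β}, {β, γ}, Ω } (that is, 𝒜 plus ∅ and Ω).
Iteration 1 (2 new):
  {α}  = Ω∖{β, γ}
  {α, γ}  = Ω∖{β}
  |family| = 6
Iteration 2 (1 new):
  {α, β}  = {β} ∪ {α}
  |family| = 7
Iteration 3: +1 →
  {γ}  = Ω∖{α, β}
  |family| = 8
Iteration 4: no new sets; the family is a σ-algebra.

Therefore σ(𝒜) = { {}, {α}, {β}, {γ}, {α, β}, {α, γ}, {β, γ}, Ω } (|σ(𝒜)| = 8).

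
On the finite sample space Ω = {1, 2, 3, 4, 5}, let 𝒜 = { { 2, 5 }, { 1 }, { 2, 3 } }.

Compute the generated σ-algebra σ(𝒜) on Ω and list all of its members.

|σ(𝒜)| = 32.  σ(𝒜) = { ∅, { 1 }, { 2 }, { 3 }, { 4 }, { 5 }, { 1, 2 }, { 1, 3 }, { 1, 4 }, { 1, 5 }, { 2, 3 }, { 2, 4 }, { 2, 5 }, { 3, 4 }, { 3, 5 }, { 4, 5 }, { 1, 2, 3 }, { 1, 2, 4 }, { 1, 2, 5 }, { 1, 3, 4 }, { 1, 3, 5 }, { 1, 4, 5 }, { 2, 3, 4 }, { 2, 3, 5 }, { 2, 4, 5 }, { 3, 4, 5 }, { 1, 2, 3, 4 }, { 1, 2, 3, 5 }, { 1, 2, 4, 5 }, { 1, 3, 4, 5 }, { 2, 3, 4, 5 }, Ω }

Trace:
Initial family (5 sets): { ∅, { 1 }, { 2, 3 }, { 2, 5 }, Ω }.
Round 1 (6 new):
  { 1, 2, 3 }  = { 2, 3 } ∪ { 1 }
  { 1, 2, 5 }  = { 2, 5 } ∪ { 1 }
  { 1, 3, 4 }  = Ω∖{ 2, 5 }
  { 1, 4, 5 }  = Ω∖{ 2, 3 }
  { 2, 3, 5 }  = { 2, 5 } ∪ { 2, 3 }
  { 2, 3, 4, 5 }  = Ω∖{ 1 }
  |family| = 11
Round 2: +7 →
  { 1, 4 }  = Ω∖{ 2, 3, 5 }
  { 3, 4 }  = Ω∖{ 1, 2, 5 }
  { 4, 5 }  = Ω∖{ 1, 2, 3 }
  { 1, 2, 3, 4 }  = { 1, 2, 3 } ∪ { 1, 3, 4 }
  { 1, 2, 3, 5 }  = { 2, 5 } ∪ { 1, 2, 3 }
  { 1, 2, 4, 5 }  = { 1, 4, 5 } ∪ { 2, 5 }
  { 1, 3, 4, 5 }  = { 1, 4, 5 } ∪ { 1, 3, 4 }
  |family| = 18
Round 3. New:
  { 2 }  = Ω∖{ 1, 3, 4, 5 }
  { 3 }  = Ω∖{ 1, 2, 4, 5 }
  { 4 }  = Ω∖{ 1, 2, 3, 5 }
  { 5 }  = Ω∖{ 1, 2, 3, 4 }
  { 2, 3, 4 }  = { 2, 3 } ∪ { 3, 4 }
  { 2, 4, 5 }  = { 4, 5 } ∪ { 2, 5 }
  { 3, 4, 5 }  = { 4, 5 } ∪ { 3, 4 }
  |family| = 25
Round 4 adds 6:
  { 1, 2 }  = Ω∖{ 3, 4, 5 }
  { 1, 3 }  = Ω∖{ 2, 4, 5 }
  { 1, 5 }  = Ω∖{ 2, 3, 4 }
  { 2, 4 }  = { 2 } ∪ { 4 }
  { 3, 5 }  = { 5 } ∪ { 3 }
  { 1, 2, 4 }  = { 2 } ∪ { 1, 4 }
  |family| = 31
Round 5 (1 new):
  { 1, 3, 5 }  = Ω∖{ 2, 4 }
  |family| = 32
Round 6: no new sets; the family is a σ-algebra.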